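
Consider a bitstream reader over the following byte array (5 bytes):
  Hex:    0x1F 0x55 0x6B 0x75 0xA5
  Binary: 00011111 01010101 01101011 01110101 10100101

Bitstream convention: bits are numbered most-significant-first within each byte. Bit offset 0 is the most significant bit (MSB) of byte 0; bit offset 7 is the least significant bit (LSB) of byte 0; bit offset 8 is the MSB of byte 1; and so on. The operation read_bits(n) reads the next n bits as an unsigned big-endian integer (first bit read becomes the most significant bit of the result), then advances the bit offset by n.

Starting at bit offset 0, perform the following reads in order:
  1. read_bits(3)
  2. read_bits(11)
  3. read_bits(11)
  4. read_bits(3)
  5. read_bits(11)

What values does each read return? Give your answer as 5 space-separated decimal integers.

Answer: 0 2005 726 7 722

Derivation:
Read 1: bits[0:3] width=3 -> value=0 (bin 000); offset now 3 = byte 0 bit 3; 37 bits remain
Read 2: bits[3:14] width=11 -> value=2005 (bin 11111010101); offset now 14 = byte 1 bit 6; 26 bits remain
Read 3: bits[14:25] width=11 -> value=726 (bin 01011010110); offset now 25 = byte 3 bit 1; 15 bits remain
Read 4: bits[25:28] width=3 -> value=7 (bin 111); offset now 28 = byte 3 bit 4; 12 bits remain
Read 5: bits[28:39] width=11 -> value=722 (bin 01011010010); offset now 39 = byte 4 bit 7; 1 bits remain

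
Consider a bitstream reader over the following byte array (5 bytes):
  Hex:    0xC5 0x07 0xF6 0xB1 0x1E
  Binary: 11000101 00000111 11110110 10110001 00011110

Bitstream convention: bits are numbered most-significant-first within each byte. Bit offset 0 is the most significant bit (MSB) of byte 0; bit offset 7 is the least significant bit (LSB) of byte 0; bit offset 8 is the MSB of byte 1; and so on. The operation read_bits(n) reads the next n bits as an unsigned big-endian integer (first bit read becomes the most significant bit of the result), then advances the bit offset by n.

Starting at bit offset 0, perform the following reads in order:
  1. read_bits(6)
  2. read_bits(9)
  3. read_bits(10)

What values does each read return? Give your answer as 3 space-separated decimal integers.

Read 1: bits[0:6] width=6 -> value=49 (bin 110001); offset now 6 = byte 0 bit 6; 34 bits remain
Read 2: bits[6:15] width=9 -> value=131 (bin 010000011); offset now 15 = byte 1 bit 7; 25 bits remain
Read 3: bits[15:25] width=10 -> value=1005 (bin 1111101101); offset now 25 = byte 3 bit 1; 15 bits remain

Answer: 49 131 1005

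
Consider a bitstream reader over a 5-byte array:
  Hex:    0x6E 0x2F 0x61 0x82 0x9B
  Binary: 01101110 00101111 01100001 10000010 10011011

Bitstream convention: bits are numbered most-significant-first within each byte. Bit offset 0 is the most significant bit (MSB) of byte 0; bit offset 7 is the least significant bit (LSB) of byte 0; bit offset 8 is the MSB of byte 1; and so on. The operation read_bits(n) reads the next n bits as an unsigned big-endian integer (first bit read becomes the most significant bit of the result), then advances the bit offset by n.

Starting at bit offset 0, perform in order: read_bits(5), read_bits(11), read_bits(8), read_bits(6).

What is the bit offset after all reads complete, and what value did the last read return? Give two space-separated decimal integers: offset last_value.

Read 1: bits[0:5] width=5 -> value=13 (bin 01101); offset now 5 = byte 0 bit 5; 35 bits remain
Read 2: bits[5:16] width=11 -> value=1583 (bin 11000101111); offset now 16 = byte 2 bit 0; 24 bits remain
Read 3: bits[16:24] width=8 -> value=97 (bin 01100001); offset now 24 = byte 3 bit 0; 16 bits remain
Read 4: bits[24:30] width=6 -> value=32 (bin 100000); offset now 30 = byte 3 bit 6; 10 bits remain

Answer: 30 32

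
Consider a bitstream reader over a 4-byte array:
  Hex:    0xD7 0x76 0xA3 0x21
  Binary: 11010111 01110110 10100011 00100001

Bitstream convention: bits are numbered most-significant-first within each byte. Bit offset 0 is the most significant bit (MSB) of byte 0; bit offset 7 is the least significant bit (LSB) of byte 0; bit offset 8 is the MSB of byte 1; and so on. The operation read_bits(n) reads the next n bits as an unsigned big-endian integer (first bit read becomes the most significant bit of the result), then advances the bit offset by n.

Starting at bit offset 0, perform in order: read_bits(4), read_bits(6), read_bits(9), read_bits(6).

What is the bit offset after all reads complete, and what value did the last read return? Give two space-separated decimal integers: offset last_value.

Read 1: bits[0:4] width=4 -> value=13 (bin 1101); offset now 4 = byte 0 bit 4; 28 bits remain
Read 2: bits[4:10] width=6 -> value=29 (bin 011101); offset now 10 = byte 1 bit 2; 22 bits remain
Read 3: bits[10:19] width=9 -> value=437 (bin 110110101); offset now 19 = byte 2 bit 3; 13 bits remain
Read 4: bits[19:25] width=6 -> value=6 (bin 000110); offset now 25 = byte 3 bit 1; 7 bits remain

Answer: 25 6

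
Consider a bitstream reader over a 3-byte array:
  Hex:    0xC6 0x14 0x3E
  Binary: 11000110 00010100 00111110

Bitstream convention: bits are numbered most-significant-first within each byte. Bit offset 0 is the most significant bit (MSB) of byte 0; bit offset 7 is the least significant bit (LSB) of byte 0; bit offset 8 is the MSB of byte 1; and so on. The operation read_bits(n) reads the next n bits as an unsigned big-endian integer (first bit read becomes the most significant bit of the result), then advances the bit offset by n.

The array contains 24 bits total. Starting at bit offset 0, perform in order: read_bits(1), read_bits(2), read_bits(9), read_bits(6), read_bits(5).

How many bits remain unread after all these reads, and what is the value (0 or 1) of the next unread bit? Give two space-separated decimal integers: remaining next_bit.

Read 1: bits[0:1] width=1 -> value=1 (bin 1); offset now 1 = byte 0 bit 1; 23 bits remain
Read 2: bits[1:3] width=2 -> value=2 (bin 10); offset now 3 = byte 0 bit 3; 21 bits remain
Read 3: bits[3:12] width=9 -> value=97 (bin 001100001); offset now 12 = byte 1 bit 4; 12 bits remain
Read 4: bits[12:18] width=6 -> value=16 (bin 010000); offset now 18 = byte 2 bit 2; 6 bits remain
Read 5: bits[18:23] width=5 -> value=31 (bin 11111); offset now 23 = byte 2 bit 7; 1 bits remain

Answer: 1 0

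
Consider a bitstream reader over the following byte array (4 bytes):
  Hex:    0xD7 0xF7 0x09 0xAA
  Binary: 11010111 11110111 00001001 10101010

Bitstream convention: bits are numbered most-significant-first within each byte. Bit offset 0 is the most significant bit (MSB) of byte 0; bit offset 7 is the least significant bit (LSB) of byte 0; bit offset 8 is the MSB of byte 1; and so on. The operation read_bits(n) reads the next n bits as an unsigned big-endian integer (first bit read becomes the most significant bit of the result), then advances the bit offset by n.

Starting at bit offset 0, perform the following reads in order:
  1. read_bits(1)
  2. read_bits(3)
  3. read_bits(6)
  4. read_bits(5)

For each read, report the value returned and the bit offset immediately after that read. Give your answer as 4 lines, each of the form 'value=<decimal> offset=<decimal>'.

Read 1: bits[0:1] width=1 -> value=1 (bin 1); offset now 1 = byte 0 bit 1; 31 bits remain
Read 2: bits[1:4] width=3 -> value=5 (bin 101); offset now 4 = byte 0 bit 4; 28 bits remain
Read 3: bits[4:10] width=6 -> value=31 (bin 011111); offset now 10 = byte 1 bit 2; 22 bits remain
Read 4: bits[10:15] width=5 -> value=27 (bin 11011); offset now 15 = byte 1 bit 7; 17 bits remain

Answer: value=1 offset=1
value=5 offset=4
value=31 offset=10
value=27 offset=15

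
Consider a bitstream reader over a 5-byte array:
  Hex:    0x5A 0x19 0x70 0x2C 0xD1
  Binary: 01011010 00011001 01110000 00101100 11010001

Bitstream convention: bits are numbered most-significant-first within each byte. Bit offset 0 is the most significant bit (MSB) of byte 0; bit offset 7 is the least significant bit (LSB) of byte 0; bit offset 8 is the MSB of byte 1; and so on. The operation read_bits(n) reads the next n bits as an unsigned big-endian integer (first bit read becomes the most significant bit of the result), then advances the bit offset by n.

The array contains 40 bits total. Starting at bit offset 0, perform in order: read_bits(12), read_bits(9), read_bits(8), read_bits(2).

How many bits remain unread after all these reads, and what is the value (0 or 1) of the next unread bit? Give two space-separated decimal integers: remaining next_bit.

Answer: 9 0

Derivation:
Read 1: bits[0:12] width=12 -> value=1441 (bin 010110100001); offset now 12 = byte 1 bit 4; 28 bits remain
Read 2: bits[12:21] width=9 -> value=302 (bin 100101110); offset now 21 = byte 2 bit 5; 19 bits remain
Read 3: bits[21:29] width=8 -> value=5 (bin 00000101); offset now 29 = byte 3 bit 5; 11 bits remain
Read 4: bits[29:31] width=2 -> value=2 (bin 10); offset now 31 = byte 3 bit 7; 9 bits remain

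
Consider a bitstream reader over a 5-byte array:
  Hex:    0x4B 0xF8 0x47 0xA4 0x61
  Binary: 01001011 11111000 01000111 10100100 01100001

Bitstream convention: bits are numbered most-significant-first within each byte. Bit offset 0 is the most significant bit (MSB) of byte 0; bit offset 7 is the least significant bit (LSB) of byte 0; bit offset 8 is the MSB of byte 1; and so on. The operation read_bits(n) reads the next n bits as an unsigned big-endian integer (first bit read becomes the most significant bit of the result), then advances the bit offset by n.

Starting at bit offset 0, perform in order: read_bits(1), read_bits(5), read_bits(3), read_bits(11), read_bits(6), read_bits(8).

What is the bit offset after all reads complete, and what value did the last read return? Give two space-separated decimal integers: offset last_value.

Read 1: bits[0:1] width=1 -> value=0 (bin 0); offset now 1 = byte 0 bit 1; 39 bits remain
Read 2: bits[1:6] width=5 -> value=18 (bin 10010); offset now 6 = byte 0 bit 6; 34 bits remain
Read 3: bits[6:9] width=3 -> value=7 (bin 111); offset now 9 = byte 1 bit 1; 31 bits remain
Read 4: bits[9:20] width=11 -> value=1924 (bin 11110000100); offset now 20 = byte 2 bit 4; 20 bits remain
Read 5: bits[20:26] width=6 -> value=30 (bin 011110); offset now 26 = byte 3 bit 2; 14 bits remain
Read 6: bits[26:34] width=8 -> value=145 (bin 10010001); offset now 34 = byte 4 bit 2; 6 bits remain

Answer: 34 145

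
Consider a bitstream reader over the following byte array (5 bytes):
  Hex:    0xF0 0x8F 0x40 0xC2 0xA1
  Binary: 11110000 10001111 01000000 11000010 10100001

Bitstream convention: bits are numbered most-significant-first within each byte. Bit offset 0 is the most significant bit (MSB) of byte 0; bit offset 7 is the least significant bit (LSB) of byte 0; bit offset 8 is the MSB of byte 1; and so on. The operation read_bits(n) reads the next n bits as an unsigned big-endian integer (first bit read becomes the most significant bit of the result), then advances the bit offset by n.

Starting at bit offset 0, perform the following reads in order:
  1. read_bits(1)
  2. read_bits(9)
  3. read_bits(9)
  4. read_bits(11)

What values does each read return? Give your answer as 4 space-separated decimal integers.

Read 1: bits[0:1] width=1 -> value=1 (bin 1); offset now 1 = byte 0 bit 1; 39 bits remain
Read 2: bits[1:10] width=9 -> value=450 (bin 111000010); offset now 10 = byte 1 bit 2; 30 bits remain
Read 3: bits[10:19] width=9 -> value=122 (bin 001111010); offset now 19 = byte 2 bit 3; 21 bits remain
Read 4: bits[19:30] width=11 -> value=48 (bin 00000110000); offset now 30 = byte 3 bit 6; 10 bits remain

Answer: 1 450 122 48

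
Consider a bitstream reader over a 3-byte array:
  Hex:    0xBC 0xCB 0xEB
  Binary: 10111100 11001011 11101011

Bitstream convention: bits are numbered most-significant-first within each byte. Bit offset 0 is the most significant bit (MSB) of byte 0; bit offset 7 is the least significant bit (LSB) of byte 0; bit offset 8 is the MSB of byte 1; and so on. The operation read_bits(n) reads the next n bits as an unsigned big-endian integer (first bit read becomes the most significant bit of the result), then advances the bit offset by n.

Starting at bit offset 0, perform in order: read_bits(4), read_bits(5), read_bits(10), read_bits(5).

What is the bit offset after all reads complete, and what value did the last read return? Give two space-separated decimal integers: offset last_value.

Read 1: bits[0:4] width=4 -> value=11 (bin 1011); offset now 4 = byte 0 bit 4; 20 bits remain
Read 2: bits[4:9] width=5 -> value=25 (bin 11001); offset now 9 = byte 1 bit 1; 15 bits remain
Read 3: bits[9:19] width=10 -> value=607 (bin 1001011111); offset now 19 = byte 2 bit 3; 5 bits remain
Read 4: bits[19:24] width=5 -> value=11 (bin 01011); offset now 24 = byte 3 bit 0; 0 bits remain

Answer: 24 11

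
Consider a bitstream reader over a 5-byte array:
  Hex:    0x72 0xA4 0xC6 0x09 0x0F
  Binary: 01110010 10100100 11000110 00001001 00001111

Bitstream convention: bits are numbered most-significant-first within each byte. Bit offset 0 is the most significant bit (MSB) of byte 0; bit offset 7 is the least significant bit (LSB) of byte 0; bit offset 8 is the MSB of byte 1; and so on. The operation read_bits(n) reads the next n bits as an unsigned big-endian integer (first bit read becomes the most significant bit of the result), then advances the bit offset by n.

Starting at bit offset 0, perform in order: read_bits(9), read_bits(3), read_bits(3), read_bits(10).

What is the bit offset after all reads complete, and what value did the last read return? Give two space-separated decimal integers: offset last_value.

Answer: 25 396

Derivation:
Read 1: bits[0:9] width=9 -> value=229 (bin 011100101); offset now 9 = byte 1 bit 1; 31 bits remain
Read 2: bits[9:12] width=3 -> value=2 (bin 010); offset now 12 = byte 1 bit 4; 28 bits remain
Read 3: bits[12:15] width=3 -> value=2 (bin 010); offset now 15 = byte 1 bit 7; 25 bits remain
Read 4: bits[15:25] width=10 -> value=396 (bin 0110001100); offset now 25 = byte 3 bit 1; 15 bits remain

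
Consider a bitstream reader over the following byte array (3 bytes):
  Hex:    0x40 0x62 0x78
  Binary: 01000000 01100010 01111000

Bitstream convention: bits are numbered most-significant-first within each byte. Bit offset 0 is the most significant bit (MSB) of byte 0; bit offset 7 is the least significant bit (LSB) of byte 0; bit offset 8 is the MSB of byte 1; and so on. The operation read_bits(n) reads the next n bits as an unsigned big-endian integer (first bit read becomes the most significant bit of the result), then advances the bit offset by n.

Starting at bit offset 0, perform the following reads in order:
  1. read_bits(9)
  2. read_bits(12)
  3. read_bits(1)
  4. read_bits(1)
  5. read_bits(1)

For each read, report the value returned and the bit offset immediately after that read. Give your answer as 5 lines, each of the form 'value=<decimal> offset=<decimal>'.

Read 1: bits[0:9] width=9 -> value=128 (bin 010000000); offset now 9 = byte 1 bit 1; 15 bits remain
Read 2: bits[9:21] width=12 -> value=3151 (bin 110001001111); offset now 21 = byte 2 bit 5; 3 bits remain
Read 3: bits[21:22] width=1 -> value=0 (bin 0); offset now 22 = byte 2 bit 6; 2 bits remain
Read 4: bits[22:23] width=1 -> value=0 (bin 0); offset now 23 = byte 2 bit 7; 1 bits remain
Read 5: bits[23:24] width=1 -> value=0 (bin 0); offset now 24 = byte 3 bit 0; 0 bits remain

Answer: value=128 offset=9
value=3151 offset=21
value=0 offset=22
value=0 offset=23
value=0 offset=24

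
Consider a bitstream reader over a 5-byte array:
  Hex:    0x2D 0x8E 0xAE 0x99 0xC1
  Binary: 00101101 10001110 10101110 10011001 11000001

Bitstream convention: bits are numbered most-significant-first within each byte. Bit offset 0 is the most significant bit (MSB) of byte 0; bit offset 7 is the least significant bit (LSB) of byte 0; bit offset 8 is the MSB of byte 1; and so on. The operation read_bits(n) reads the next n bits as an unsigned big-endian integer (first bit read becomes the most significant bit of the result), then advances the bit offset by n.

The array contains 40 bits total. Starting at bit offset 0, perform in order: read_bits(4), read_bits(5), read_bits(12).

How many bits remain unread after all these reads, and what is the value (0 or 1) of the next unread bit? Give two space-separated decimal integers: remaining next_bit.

Answer: 19 1

Derivation:
Read 1: bits[0:4] width=4 -> value=2 (bin 0010); offset now 4 = byte 0 bit 4; 36 bits remain
Read 2: bits[4:9] width=5 -> value=27 (bin 11011); offset now 9 = byte 1 bit 1; 31 bits remain
Read 3: bits[9:21] width=12 -> value=469 (bin 000111010101); offset now 21 = byte 2 bit 5; 19 bits remain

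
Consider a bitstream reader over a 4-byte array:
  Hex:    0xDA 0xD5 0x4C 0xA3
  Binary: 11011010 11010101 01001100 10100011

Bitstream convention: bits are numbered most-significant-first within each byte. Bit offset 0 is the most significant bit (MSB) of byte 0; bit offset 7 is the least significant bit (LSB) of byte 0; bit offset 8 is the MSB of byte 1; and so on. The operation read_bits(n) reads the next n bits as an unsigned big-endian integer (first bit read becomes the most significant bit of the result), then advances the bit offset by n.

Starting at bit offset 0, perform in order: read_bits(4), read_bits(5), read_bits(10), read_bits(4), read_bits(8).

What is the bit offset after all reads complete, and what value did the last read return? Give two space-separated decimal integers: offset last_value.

Read 1: bits[0:4] width=4 -> value=13 (bin 1101); offset now 4 = byte 0 bit 4; 28 bits remain
Read 2: bits[4:9] width=5 -> value=21 (bin 10101); offset now 9 = byte 1 bit 1; 23 bits remain
Read 3: bits[9:19] width=10 -> value=682 (bin 1010101010); offset now 19 = byte 2 bit 3; 13 bits remain
Read 4: bits[19:23] width=4 -> value=6 (bin 0110); offset now 23 = byte 2 bit 7; 9 bits remain
Read 5: bits[23:31] width=8 -> value=81 (bin 01010001); offset now 31 = byte 3 bit 7; 1 bits remain

Answer: 31 81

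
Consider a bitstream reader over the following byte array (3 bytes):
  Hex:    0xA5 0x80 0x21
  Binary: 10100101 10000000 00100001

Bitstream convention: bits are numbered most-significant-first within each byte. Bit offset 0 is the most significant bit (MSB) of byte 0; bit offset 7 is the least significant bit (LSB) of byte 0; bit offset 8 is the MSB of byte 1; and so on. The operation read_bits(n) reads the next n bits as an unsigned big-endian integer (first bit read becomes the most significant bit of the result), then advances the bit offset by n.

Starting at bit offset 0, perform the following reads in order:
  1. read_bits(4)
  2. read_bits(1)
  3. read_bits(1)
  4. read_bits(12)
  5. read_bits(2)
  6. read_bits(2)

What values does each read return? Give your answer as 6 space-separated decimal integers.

Read 1: bits[0:4] width=4 -> value=10 (bin 1010); offset now 4 = byte 0 bit 4; 20 bits remain
Read 2: bits[4:5] width=1 -> value=0 (bin 0); offset now 5 = byte 0 bit 5; 19 bits remain
Read 3: bits[5:6] width=1 -> value=1 (bin 1); offset now 6 = byte 0 bit 6; 18 bits remain
Read 4: bits[6:18] width=12 -> value=1536 (bin 011000000000); offset now 18 = byte 2 bit 2; 6 bits remain
Read 5: bits[18:20] width=2 -> value=2 (bin 10); offset now 20 = byte 2 bit 4; 4 bits remain
Read 6: bits[20:22] width=2 -> value=0 (bin 00); offset now 22 = byte 2 bit 6; 2 bits remain

Answer: 10 0 1 1536 2 0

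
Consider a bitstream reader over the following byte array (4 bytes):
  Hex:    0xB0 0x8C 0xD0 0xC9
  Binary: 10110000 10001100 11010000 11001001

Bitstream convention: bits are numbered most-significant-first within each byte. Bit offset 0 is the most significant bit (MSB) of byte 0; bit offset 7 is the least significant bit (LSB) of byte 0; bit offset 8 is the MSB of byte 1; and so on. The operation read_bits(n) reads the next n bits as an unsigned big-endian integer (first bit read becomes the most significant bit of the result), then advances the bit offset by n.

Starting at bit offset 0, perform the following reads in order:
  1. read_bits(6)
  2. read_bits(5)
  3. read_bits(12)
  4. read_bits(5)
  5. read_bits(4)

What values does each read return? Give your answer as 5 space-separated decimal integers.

Answer: 44 4 1640 12 9

Derivation:
Read 1: bits[0:6] width=6 -> value=44 (bin 101100); offset now 6 = byte 0 bit 6; 26 bits remain
Read 2: bits[6:11] width=5 -> value=4 (bin 00100); offset now 11 = byte 1 bit 3; 21 bits remain
Read 3: bits[11:23] width=12 -> value=1640 (bin 011001101000); offset now 23 = byte 2 bit 7; 9 bits remain
Read 4: bits[23:28] width=5 -> value=12 (bin 01100); offset now 28 = byte 3 bit 4; 4 bits remain
Read 5: bits[28:32] width=4 -> value=9 (bin 1001); offset now 32 = byte 4 bit 0; 0 bits remain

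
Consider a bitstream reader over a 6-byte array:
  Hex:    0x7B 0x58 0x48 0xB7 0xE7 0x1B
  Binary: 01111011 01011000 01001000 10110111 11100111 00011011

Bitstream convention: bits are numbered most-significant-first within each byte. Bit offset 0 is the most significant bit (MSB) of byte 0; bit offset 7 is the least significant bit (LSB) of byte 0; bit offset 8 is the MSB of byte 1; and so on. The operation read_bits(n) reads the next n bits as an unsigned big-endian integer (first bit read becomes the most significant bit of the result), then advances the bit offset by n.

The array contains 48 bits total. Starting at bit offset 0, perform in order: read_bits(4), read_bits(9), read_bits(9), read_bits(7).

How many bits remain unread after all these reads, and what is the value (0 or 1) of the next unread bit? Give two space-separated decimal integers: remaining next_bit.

Read 1: bits[0:4] width=4 -> value=7 (bin 0111); offset now 4 = byte 0 bit 4; 44 bits remain
Read 2: bits[4:13] width=9 -> value=363 (bin 101101011); offset now 13 = byte 1 bit 5; 35 bits remain
Read 3: bits[13:22] width=9 -> value=18 (bin 000010010); offset now 22 = byte 2 bit 6; 26 bits remain
Read 4: bits[22:29] width=7 -> value=22 (bin 0010110); offset now 29 = byte 3 bit 5; 19 bits remain

Answer: 19 1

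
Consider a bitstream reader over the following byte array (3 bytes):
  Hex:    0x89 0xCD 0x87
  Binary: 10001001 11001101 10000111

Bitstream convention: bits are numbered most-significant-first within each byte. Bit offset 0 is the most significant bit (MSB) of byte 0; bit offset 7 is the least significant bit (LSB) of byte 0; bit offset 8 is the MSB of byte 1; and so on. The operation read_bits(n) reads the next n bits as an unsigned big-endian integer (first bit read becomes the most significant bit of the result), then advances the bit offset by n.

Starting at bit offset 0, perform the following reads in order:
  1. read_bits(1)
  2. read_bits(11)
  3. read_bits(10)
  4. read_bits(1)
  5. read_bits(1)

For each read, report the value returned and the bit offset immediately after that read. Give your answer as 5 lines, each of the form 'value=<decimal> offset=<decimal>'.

Answer: value=1 offset=1
value=156 offset=12
value=865 offset=22
value=1 offset=23
value=1 offset=24

Derivation:
Read 1: bits[0:1] width=1 -> value=1 (bin 1); offset now 1 = byte 0 bit 1; 23 bits remain
Read 2: bits[1:12] width=11 -> value=156 (bin 00010011100); offset now 12 = byte 1 bit 4; 12 bits remain
Read 3: bits[12:22] width=10 -> value=865 (bin 1101100001); offset now 22 = byte 2 bit 6; 2 bits remain
Read 4: bits[22:23] width=1 -> value=1 (bin 1); offset now 23 = byte 2 bit 7; 1 bits remain
Read 5: bits[23:24] width=1 -> value=1 (bin 1); offset now 24 = byte 3 bit 0; 0 bits remain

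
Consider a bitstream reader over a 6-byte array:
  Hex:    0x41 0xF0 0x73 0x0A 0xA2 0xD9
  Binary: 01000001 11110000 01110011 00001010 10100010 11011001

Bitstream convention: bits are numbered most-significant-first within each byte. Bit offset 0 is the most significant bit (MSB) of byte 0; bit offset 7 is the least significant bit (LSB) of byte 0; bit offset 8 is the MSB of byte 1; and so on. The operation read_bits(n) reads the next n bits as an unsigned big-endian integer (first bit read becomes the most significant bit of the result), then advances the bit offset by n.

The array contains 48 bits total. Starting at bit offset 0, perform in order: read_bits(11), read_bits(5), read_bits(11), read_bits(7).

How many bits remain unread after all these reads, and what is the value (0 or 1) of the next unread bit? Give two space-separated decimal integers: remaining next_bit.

Answer: 14 1

Derivation:
Read 1: bits[0:11] width=11 -> value=527 (bin 01000001111); offset now 11 = byte 1 bit 3; 37 bits remain
Read 2: bits[11:16] width=5 -> value=16 (bin 10000); offset now 16 = byte 2 bit 0; 32 bits remain
Read 3: bits[16:27] width=11 -> value=920 (bin 01110011000); offset now 27 = byte 3 bit 3; 21 bits remain
Read 4: bits[27:34] width=7 -> value=42 (bin 0101010); offset now 34 = byte 4 bit 2; 14 bits remain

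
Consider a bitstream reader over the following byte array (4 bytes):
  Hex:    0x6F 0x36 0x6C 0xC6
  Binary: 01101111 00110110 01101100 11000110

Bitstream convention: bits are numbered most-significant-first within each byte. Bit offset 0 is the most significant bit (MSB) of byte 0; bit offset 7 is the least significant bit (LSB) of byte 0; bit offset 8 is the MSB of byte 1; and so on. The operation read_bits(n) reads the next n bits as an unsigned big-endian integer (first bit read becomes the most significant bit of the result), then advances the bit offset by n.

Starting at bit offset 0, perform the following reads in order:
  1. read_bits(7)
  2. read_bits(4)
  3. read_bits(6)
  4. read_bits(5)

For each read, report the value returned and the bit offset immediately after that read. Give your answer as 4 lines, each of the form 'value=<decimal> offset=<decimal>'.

Read 1: bits[0:7] width=7 -> value=55 (bin 0110111); offset now 7 = byte 0 bit 7; 25 bits remain
Read 2: bits[7:11] width=4 -> value=9 (bin 1001); offset now 11 = byte 1 bit 3; 21 bits remain
Read 3: bits[11:17] width=6 -> value=44 (bin 101100); offset now 17 = byte 2 bit 1; 15 bits remain
Read 4: bits[17:22] width=5 -> value=27 (bin 11011); offset now 22 = byte 2 bit 6; 10 bits remain

Answer: value=55 offset=7
value=9 offset=11
value=44 offset=17
value=27 offset=22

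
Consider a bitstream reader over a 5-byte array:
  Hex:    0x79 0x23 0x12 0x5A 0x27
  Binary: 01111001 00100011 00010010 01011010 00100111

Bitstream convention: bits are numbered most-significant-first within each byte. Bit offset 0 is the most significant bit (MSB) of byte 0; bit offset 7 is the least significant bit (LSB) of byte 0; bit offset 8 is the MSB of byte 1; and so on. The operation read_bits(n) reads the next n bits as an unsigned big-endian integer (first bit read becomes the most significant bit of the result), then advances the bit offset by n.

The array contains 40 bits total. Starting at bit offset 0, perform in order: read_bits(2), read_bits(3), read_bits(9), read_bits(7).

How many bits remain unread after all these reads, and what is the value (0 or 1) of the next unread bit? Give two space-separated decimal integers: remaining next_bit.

Answer: 19 0

Derivation:
Read 1: bits[0:2] width=2 -> value=1 (bin 01); offset now 2 = byte 0 bit 2; 38 bits remain
Read 2: bits[2:5] width=3 -> value=7 (bin 111); offset now 5 = byte 0 bit 5; 35 bits remain
Read 3: bits[5:14] width=9 -> value=72 (bin 001001000); offset now 14 = byte 1 bit 6; 26 bits remain
Read 4: bits[14:21] width=7 -> value=98 (bin 1100010); offset now 21 = byte 2 bit 5; 19 bits remain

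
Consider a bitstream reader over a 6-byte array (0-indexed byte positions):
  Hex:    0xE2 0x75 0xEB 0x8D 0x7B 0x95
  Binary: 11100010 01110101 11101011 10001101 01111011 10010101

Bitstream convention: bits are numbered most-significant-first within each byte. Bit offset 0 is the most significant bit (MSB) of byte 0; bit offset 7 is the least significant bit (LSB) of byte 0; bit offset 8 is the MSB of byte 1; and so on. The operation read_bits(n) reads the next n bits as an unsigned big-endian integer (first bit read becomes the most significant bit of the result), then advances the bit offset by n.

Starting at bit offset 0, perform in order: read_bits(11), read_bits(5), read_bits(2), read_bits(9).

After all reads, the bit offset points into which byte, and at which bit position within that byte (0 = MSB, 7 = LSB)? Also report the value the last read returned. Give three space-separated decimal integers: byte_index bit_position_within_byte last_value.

Answer: 3 3 348

Derivation:
Read 1: bits[0:11] width=11 -> value=1811 (bin 11100010011); offset now 11 = byte 1 bit 3; 37 bits remain
Read 2: bits[11:16] width=5 -> value=21 (bin 10101); offset now 16 = byte 2 bit 0; 32 bits remain
Read 3: bits[16:18] width=2 -> value=3 (bin 11); offset now 18 = byte 2 bit 2; 30 bits remain
Read 4: bits[18:27] width=9 -> value=348 (bin 101011100); offset now 27 = byte 3 bit 3; 21 bits remain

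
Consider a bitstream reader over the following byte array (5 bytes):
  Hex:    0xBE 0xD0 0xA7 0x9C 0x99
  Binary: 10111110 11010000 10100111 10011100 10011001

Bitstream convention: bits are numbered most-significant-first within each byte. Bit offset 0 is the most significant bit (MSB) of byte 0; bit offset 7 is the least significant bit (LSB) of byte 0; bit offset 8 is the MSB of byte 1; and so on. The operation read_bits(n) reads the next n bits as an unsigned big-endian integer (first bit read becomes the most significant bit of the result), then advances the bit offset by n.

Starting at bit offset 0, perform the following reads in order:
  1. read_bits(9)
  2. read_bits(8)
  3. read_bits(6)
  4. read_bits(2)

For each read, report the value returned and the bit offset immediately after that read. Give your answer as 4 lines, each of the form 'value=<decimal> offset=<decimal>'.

Read 1: bits[0:9] width=9 -> value=381 (bin 101111101); offset now 9 = byte 1 bit 1; 31 bits remain
Read 2: bits[9:17] width=8 -> value=161 (bin 10100001); offset now 17 = byte 2 bit 1; 23 bits remain
Read 3: bits[17:23] width=6 -> value=19 (bin 010011); offset now 23 = byte 2 bit 7; 17 bits remain
Read 4: bits[23:25] width=2 -> value=3 (bin 11); offset now 25 = byte 3 bit 1; 15 bits remain

Answer: value=381 offset=9
value=161 offset=17
value=19 offset=23
value=3 offset=25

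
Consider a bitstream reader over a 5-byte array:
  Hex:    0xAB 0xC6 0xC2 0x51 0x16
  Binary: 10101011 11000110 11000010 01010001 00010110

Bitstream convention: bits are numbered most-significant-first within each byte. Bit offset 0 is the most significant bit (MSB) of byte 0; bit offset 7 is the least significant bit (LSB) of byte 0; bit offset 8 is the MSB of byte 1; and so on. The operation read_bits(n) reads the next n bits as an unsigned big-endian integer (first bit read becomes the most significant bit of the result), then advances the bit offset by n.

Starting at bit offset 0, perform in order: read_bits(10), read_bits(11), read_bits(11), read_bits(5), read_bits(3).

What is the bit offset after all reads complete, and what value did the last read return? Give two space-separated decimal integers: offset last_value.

Read 1: bits[0:10] width=10 -> value=687 (bin 1010101111); offset now 10 = byte 1 bit 2; 30 bits remain
Read 2: bits[10:21] width=11 -> value=216 (bin 00011011000); offset now 21 = byte 2 bit 5; 19 bits remain
Read 3: bits[21:32] width=11 -> value=593 (bin 01001010001); offset now 32 = byte 4 bit 0; 8 bits remain
Read 4: bits[32:37] width=5 -> value=2 (bin 00010); offset now 37 = byte 4 bit 5; 3 bits remain
Read 5: bits[37:40] width=3 -> value=6 (bin 110); offset now 40 = byte 5 bit 0; 0 bits remain

Answer: 40 6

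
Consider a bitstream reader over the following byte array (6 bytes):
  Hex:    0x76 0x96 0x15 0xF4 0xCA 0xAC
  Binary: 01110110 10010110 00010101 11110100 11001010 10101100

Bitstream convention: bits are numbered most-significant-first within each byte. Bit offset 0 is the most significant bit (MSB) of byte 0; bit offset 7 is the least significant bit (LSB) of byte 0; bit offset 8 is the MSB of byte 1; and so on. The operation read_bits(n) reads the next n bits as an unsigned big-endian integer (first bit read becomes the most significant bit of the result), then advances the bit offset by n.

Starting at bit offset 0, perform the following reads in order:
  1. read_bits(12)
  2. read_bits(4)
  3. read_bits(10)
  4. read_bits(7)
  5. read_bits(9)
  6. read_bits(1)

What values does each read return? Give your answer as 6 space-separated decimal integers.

Answer: 1897 6 87 105 298 1

Derivation:
Read 1: bits[0:12] width=12 -> value=1897 (bin 011101101001); offset now 12 = byte 1 bit 4; 36 bits remain
Read 2: bits[12:16] width=4 -> value=6 (bin 0110); offset now 16 = byte 2 bit 0; 32 bits remain
Read 3: bits[16:26] width=10 -> value=87 (bin 0001010111); offset now 26 = byte 3 bit 2; 22 bits remain
Read 4: bits[26:33] width=7 -> value=105 (bin 1101001); offset now 33 = byte 4 bit 1; 15 bits remain
Read 5: bits[33:42] width=9 -> value=298 (bin 100101010); offset now 42 = byte 5 bit 2; 6 bits remain
Read 6: bits[42:43] width=1 -> value=1 (bin 1); offset now 43 = byte 5 bit 3; 5 bits remain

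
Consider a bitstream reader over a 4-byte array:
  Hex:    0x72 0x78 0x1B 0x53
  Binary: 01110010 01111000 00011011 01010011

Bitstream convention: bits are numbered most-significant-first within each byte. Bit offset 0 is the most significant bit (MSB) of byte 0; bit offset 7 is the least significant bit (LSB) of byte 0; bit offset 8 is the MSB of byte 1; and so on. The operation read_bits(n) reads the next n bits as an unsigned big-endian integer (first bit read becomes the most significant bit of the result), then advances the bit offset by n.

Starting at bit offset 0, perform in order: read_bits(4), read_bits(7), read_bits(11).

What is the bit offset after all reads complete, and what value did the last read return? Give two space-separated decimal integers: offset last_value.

Answer: 22 1542

Derivation:
Read 1: bits[0:4] width=4 -> value=7 (bin 0111); offset now 4 = byte 0 bit 4; 28 bits remain
Read 2: bits[4:11] width=7 -> value=19 (bin 0010011); offset now 11 = byte 1 bit 3; 21 bits remain
Read 3: bits[11:22] width=11 -> value=1542 (bin 11000000110); offset now 22 = byte 2 bit 6; 10 bits remain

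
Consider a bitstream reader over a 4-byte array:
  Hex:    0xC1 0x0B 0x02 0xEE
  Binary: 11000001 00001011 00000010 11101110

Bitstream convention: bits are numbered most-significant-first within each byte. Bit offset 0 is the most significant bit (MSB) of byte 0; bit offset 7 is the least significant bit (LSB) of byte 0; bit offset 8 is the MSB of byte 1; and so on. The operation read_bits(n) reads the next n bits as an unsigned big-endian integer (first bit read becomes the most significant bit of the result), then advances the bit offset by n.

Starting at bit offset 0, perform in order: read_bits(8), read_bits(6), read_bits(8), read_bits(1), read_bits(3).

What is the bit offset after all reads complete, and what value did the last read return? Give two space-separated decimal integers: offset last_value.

Answer: 26 3

Derivation:
Read 1: bits[0:8] width=8 -> value=193 (bin 11000001); offset now 8 = byte 1 bit 0; 24 bits remain
Read 2: bits[8:14] width=6 -> value=2 (bin 000010); offset now 14 = byte 1 bit 6; 18 bits remain
Read 3: bits[14:22] width=8 -> value=192 (bin 11000000); offset now 22 = byte 2 bit 6; 10 bits remain
Read 4: bits[22:23] width=1 -> value=1 (bin 1); offset now 23 = byte 2 bit 7; 9 bits remain
Read 5: bits[23:26] width=3 -> value=3 (bin 011); offset now 26 = byte 3 bit 2; 6 bits remain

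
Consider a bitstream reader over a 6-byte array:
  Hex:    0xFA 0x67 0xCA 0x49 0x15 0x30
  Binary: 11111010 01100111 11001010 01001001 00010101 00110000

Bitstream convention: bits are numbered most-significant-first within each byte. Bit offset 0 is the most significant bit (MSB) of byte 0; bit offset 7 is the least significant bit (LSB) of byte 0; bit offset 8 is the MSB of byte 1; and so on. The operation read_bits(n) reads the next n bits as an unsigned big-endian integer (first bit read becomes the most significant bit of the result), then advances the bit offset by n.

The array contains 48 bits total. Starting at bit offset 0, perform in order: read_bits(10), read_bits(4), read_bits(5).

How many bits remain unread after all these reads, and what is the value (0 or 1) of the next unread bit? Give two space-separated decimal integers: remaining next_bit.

Read 1: bits[0:10] width=10 -> value=1001 (bin 1111101001); offset now 10 = byte 1 bit 2; 38 bits remain
Read 2: bits[10:14] width=4 -> value=9 (bin 1001); offset now 14 = byte 1 bit 6; 34 bits remain
Read 3: bits[14:19] width=5 -> value=30 (bin 11110); offset now 19 = byte 2 bit 3; 29 bits remain

Answer: 29 0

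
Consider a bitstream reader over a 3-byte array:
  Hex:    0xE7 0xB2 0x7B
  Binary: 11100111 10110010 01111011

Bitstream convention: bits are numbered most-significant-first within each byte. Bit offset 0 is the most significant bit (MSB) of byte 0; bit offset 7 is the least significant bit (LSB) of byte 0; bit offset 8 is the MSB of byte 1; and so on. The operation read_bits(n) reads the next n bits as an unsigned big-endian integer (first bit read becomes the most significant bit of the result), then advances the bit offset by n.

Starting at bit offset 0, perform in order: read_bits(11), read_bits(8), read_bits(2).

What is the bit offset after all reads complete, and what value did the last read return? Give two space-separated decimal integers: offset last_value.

Read 1: bits[0:11] width=11 -> value=1853 (bin 11100111101); offset now 11 = byte 1 bit 3; 13 bits remain
Read 2: bits[11:19] width=8 -> value=147 (bin 10010011); offset now 19 = byte 2 bit 3; 5 bits remain
Read 3: bits[19:21] width=2 -> value=3 (bin 11); offset now 21 = byte 2 bit 5; 3 bits remain

Answer: 21 3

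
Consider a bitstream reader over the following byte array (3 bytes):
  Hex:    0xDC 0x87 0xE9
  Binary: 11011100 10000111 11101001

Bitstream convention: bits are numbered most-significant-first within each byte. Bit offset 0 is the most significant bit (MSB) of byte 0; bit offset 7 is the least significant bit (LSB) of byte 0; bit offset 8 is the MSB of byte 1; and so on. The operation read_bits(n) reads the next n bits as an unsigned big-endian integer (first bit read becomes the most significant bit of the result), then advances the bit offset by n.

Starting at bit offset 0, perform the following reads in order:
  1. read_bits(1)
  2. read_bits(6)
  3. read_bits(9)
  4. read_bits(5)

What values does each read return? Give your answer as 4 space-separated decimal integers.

Answer: 1 46 135 29

Derivation:
Read 1: bits[0:1] width=1 -> value=1 (bin 1); offset now 1 = byte 0 bit 1; 23 bits remain
Read 2: bits[1:7] width=6 -> value=46 (bin 101110); offset now 7 = byte 0 bit 7; 17 bits remain
Read 3: bits[7:16] width=9 -> value=135 (bin 010000111); offset now 16 = byte 2 bit 0; 8 bits remain
Read 4: bits[16:21] width=5 -> value=29 (bin 11101); offset now 21 = byte 2 bit 5; 3 bits remain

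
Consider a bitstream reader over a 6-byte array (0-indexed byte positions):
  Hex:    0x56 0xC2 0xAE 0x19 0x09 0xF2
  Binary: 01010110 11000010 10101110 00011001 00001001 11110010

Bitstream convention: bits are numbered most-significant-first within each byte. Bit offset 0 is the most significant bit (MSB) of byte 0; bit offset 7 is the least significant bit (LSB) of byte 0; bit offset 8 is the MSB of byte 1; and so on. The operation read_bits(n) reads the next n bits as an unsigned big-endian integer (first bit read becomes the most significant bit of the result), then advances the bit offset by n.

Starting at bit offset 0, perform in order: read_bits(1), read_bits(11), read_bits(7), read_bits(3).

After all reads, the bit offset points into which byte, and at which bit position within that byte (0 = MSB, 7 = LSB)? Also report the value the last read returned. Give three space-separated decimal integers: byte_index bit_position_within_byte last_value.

Answer: 2 6 3

Derivation:
Read 1: bits[0:1] width=1 -> value=0 (bin 0); offset now 1 = byte 0 bit 1; 47 bits remain
Read 2: bits[1:12] width=11 -> value=1388 (bin 10101101100); offset now 12 = byte 1 bit 4; 36 bits remain
Read 3: bits[12:19] width=7 -> value=21 (bin 0010101); offset now 19 = byte 2 bit 3; 29 bits remain
Read 4: bits[19:22] width=3 -> value=3 (bin 011); offset now 22 = byte 2 bit 6; 26 bits remain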